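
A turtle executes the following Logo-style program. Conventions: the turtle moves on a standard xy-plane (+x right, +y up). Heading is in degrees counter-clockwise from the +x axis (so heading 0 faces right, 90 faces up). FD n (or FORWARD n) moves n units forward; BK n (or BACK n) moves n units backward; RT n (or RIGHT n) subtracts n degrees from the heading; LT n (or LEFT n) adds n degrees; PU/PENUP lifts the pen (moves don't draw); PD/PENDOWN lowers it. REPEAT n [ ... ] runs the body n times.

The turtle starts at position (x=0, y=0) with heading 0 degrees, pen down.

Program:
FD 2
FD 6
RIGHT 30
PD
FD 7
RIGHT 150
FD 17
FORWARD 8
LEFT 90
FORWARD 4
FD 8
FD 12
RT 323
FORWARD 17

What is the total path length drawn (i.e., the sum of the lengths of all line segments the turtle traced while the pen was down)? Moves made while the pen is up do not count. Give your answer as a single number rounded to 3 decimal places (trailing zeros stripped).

Answer: 81

Derivation:
Executing turtle program step by step:
Start: pos=(0,0), heading=0, pen down
FD 2: (0,0) -> (2,0) [heading=0, draw]
FD 6: (2,0) -> (8,0) [heading=0, draw]
RT 30: heading 0 -> 330
PD: pen down
FD 7: (8,0) -> (14.062,-3.5) [heading=330, draw]
RT 150: heading 330 -> 180
FD 17: (14.062,-3.5) -> (-2.938,-3.5) [heading=180, draw]
FD 8: (-2.938,-3.5) -> (-10.938,-3.5) [heading=180, draw]
LT 90: heading 180 -> 270
FD 4: (-10.938,-3.5) -> (-10.938,-7.5) [heading=270, draw]
FD 8: (-10.938,-7.5) -> (-10.938,-15.5) [heading=270, draw]
FD 12: (-10.938,-15.5) -> (-10.938,-27.5) [heading=270, draw]
RT 323: heading 270 -> 307
FD 17: (-10.938,-27.5) -> (-0.707,-41.077) [heading=307, draw]
Final: pos=(-0.707,-41.077), heading=307, 9 segment(s) drawn

Segment lengths:
  seg 1: (0,0) -> (2,0), length = 2
  seg 2: (2,0) -> (8,0), length = 6
  seg 3: (8,0) -> (14.062,-3.5), length = 7
  seg 4: (14.062,-3.5) -> (-2.938,-3.5), length = 17
  seg 5: (-2.938,-3.5) -> (-10.938,-3.5), length = 8
  seg 6: (-10.938,-3.5) -> (-10.938,-7.5), length = 4
  seg 7: (-10.938,-7.5) -> (-10.938,-15.5), length = 8
  seg 8: (-10.938,-15.5) -> (-10.938,-27.5), length = 12
  seg 9: (-10.938,-27.5) -> (-0.707,-41.077), length = 17
Total = 81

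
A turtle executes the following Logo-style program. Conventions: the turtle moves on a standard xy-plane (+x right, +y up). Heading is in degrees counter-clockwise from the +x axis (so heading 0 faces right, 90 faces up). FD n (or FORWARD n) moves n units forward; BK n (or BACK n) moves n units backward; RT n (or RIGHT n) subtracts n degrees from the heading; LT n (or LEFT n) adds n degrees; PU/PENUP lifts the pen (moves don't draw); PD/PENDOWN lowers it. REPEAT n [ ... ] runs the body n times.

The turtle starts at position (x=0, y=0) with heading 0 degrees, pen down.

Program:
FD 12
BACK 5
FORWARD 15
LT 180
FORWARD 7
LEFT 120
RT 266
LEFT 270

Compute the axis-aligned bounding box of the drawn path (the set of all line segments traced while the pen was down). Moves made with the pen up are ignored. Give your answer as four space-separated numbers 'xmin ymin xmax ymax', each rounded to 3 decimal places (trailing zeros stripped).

Executing turtle program step by step:
Start: pos=(0,0), heading=0, pen down
FD 12: (0,0) -> (12,0) [heading=0, draw]
BK 5: (12,0) -> (7,0) [heading=0, draw]
FD 15: (7,0) -> (22,0) [heading=0, draw]
LT 180: heading 0 -> 180
FD 7: (22,0) -> (15,0) [heading=180, draw]
LT 120: heading 180 -> 300
RT 266: heading 300 -> 34
LT 270: heading 34 -> 304
Final: pos=(15,0), heading=304, 4 segment(s) drawn

Segment endpoints: x in {0, 7, 12, 15, 22}, y in {0, 0}
xmin=0, ymin=0, xmax=22, ymax=0

Answer: 0 0 22 0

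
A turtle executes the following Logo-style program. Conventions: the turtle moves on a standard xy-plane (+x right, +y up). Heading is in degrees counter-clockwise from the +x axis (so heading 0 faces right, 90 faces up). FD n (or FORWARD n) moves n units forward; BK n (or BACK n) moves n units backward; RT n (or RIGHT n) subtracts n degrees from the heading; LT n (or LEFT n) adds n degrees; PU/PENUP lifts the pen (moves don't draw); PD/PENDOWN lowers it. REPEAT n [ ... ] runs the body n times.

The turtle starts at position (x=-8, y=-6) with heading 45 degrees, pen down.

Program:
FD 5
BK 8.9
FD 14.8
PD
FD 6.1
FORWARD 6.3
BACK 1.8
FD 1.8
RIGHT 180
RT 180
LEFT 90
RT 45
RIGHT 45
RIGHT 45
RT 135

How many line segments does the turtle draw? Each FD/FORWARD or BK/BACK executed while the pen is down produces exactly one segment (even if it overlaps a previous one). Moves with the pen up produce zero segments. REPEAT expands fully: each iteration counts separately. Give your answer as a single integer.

Answer: 7

Derivation:
Executing turtle program step by step:
Start: pos=(-8,-6), heading=45, pen down
FD 5: (-8,-6) -> (-4.464,-2.464) [heading=45, draw]
BK 8.9: (-4.464,-2.464) -> (-10.758,-8.758) [heading=45, draw]
FD 14.8: (-10.758,-8.758) -> (-0.293,1.707) [heading=45, draw]
PD: pen down
FD 6.1: (-0.293,1.707) -> (4.021,6.021) [heading=45, draw]
FD 6.3: (4.021,6.021) -> (8.476,10.476) [heading=45, draw]
BK 1.8: (8.476,10.476) -> (7.203,9.203) [heading=45, draw]
FD 1.8: (7.203,9.203) -> (8.476,10.476) [heading=45, draw]
RT 180: heading 45 -> 225
RT 180: heading 225 -> 45
LT 90: heading 45 -> 135
RT 45: heading 135 -> 90
RT 45: heading 90 -> 45
RT 45: heading 45 -> 0
RT 135: heading 0 -> 225
Final: pos=(8.476,10.476), heading=225, 7 segment(s) drawn
Segments drawn: 7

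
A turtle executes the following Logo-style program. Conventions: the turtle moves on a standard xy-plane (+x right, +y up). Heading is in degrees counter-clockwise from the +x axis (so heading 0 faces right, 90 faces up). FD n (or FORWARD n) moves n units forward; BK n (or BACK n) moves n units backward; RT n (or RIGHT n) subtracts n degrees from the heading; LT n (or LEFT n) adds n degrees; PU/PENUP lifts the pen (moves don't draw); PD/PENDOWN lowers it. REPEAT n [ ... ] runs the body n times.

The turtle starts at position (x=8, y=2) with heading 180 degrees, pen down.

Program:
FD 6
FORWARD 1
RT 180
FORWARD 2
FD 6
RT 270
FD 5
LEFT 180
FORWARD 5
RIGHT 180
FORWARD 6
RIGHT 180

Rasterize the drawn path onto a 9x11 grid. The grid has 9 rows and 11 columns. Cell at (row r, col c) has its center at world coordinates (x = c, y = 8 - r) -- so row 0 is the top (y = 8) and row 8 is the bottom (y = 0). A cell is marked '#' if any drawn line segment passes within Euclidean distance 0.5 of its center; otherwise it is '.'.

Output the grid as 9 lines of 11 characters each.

Segment 0: (8,2) -> (2,2)
Segment 1: (2,2) -> (1,2)
Segment 2: (1,2) -> (3,2)
Segment 3: (3,2) -> (9,2)
Segment 4: (9,2) -> (9,7)
Segment 5: (9,7) -> (9,2)
Segment 6: (9,2) -> (9,8)

Answer: .........#.
.........#.
.........#.
.........#.
.........#.
.........#.
.#########.
...........
...........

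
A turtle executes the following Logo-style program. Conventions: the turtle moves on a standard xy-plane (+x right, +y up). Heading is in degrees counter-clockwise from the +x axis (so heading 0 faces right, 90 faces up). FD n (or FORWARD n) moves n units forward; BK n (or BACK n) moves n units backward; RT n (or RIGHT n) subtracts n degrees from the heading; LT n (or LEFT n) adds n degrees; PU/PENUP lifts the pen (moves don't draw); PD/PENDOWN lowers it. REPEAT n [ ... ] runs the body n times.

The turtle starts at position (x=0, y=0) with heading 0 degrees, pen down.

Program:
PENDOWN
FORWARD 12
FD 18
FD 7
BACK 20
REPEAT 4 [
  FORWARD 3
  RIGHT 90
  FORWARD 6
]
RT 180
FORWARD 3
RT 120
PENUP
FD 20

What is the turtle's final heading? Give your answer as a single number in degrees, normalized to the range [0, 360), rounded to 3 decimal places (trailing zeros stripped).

Executing turtle program step by step:
Start: pos=(0,0), heading=0, pen down
PD: pen down
FD 12: (0,0) -> (12,0) [heading=0, draw]
FD 18: (12,0) -> (30,0) [heading=0, draw]
FD 7: (30,0) -> (37,0) [heading=0, draw]
BK 20: (37,0) -> (17,0) [heading=0, draw]
REPEAT 4 [
  -- iteration 1/4 --
  FD 3: (17,0) -> (20,0) [heading=0, draw]
  RT 90: heading 0 -> 270
  FD 6: (20,0) -> (20,-6) [heading=270, draw]
  -- iteration 2/4 --
  FD 3: (20,-6) -> (20,-9) [heading=270, draw]
  RT 90: heading 270 -> 180
  FD 6: (20,-9) -> (14,-9) [heading=180, draw]
  -- iteration 3/4 --
  FD 3: (14,-9) -> (11,-9) [heading=180, draw]
  RT 90: heading 180 -> 90
  FD 6: (11,-9) -> (11,-3) [heading=90, draw]
  -- iteration 4/4 --
  FD 3: (11,-3) -> (11,0) [heading=90, draw]
  RT 90: heading 90 -> 0
  FD 6: (11,0) -> (17,0) [heading=0, draw]
]
RT 180: heading 0 -> 180
FD 3: (17,0) -> (14,0) [heading=180, draw]
RT 120: heading 180 -> 60
PU: pen up
FD 20: (14,0) -> (24,17.321) [heading=60, move]
Final: pos=(24,17.321), heading=60, 13 segment(s) drawn

Answer: 60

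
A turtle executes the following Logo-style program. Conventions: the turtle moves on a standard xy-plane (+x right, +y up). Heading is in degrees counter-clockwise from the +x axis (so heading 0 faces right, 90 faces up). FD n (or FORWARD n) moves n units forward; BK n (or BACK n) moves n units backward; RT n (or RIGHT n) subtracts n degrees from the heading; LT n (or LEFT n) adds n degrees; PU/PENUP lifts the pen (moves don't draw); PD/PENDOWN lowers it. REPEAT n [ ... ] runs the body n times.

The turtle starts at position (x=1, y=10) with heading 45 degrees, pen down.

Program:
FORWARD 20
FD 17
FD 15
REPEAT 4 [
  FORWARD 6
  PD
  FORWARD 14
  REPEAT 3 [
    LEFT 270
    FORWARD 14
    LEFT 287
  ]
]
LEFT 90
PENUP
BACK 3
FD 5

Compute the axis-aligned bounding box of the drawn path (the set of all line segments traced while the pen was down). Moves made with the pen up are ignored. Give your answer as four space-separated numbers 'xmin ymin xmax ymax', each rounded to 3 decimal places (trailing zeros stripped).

Answer: 1 10 66.62 60.912

Derivation:
Executing turtle program step by step:
Start: pos=(1,10), heading=45, pen down
FD 20: (1,10) -> (15.142,24.142) [heading=45, draw]
FD 17: (15.142,24.142) -> (27.163,36.163) [heading=45, draw]
FD 15: (27.163,36.163) -> (37.77,46.77) [heading=45, draw]
REPEAT 4 [
  -- iteration 1/4 --
  FD 6: (37.77,46.77) -> (42.012,51.012) [heading=45, draw]
  PD: pen down
  FD 14: (42.012,51.012) -> (51.912,60.912) [heading=45, draw]
  REPEAT 3 [
    -- iteration 1/3 --
    LT 270: heading 45 -> 315
    FD 14: (51.912,60.912) -> (61.811,51.012) [heading=315, draw]
    LT 287: heading 315 -> 242
    -- iteration 2/3 --
    LT 270: heading 242 -> 152
    FD 14: (61.811,51.012) -> (49.45,57.585) [heading=152, draw]
    LT 287: heading 152 -> 79
    -- iteration 3/3 --
    LT 270: heading 79 -> 349
    FD 14: (49.45,57.585) -> (63.193,54.913) [heading=349, draw]
    LT 287: heading 349 -> 276
  ]
  -- iteration 2/4 --
  FD 6: (63.193,54.913) -> (63.82,48.946) [heading=276, draw]
  PD: pen down
  FD 14: (63.82,48.946) -> (65.283,35.023) [heading=276, draw]
  REPEAT 3 [
    -- iteration 1/3 --
    LT 270: heading 276 -> 186
    FD 14: (65.283,35.023) -> (51.36,33.56) [heading=186, draw]
    LT 287: heading 186 -> 113
    -- iteration 2/3 --
    LT 270: heading 113 -> 23
    FD 14: (51.36,33.56) -> (64.247,39.03) [heading=23, draw]
    LT 287: heading 23 -> 310
    -- iteration 3/3 --
    LT 270: heading 310 -> 220
    FD 14: (64.247,39.03) -> (53.522,30.031) [heading=220, draw]
    LT 287: heading 220 -> 147
  ]
  -- iteration 3/4 --
  FD 6: (53.522,30.031) -> (48.49,33.299) [heading=147, draw]
  PD: pen down
  FD 14: (48.49,33.299) -> (36.749,40.924) [heading=147, draw]
  REPEAT 3 [
    -- iteration 1/3 --
    LT 270: heading 147 -> 57
    FD 14: (36.749,40.924) -> (44.374,52.665) [heading=57, draw]
    LT 287: heading 57 -> 344
    -- iteration 2/3 --
    LT 270: heading 344 -> 254
    FD 14: (44.374,52.665) -> (40.515,39.207) [heading=254, draw]
    LT 287: heading 254 -> 181
    -- iteration 3/3 --
    LT 270: heading 181 -> 91
    FD 14: (40.515,39.207) -> (40.271,53.205) [heading=91, draw]
    LT 287: heading 91 -> 18
  ]
  -- iteration 4/4 --
  FD 6: (40.271,53.205) -> (45.977,55.059) [heading=18, draw]
  PD: pen down
  FD 14: (45.977,55.059) -> (59.292,59.386) [heading=18, draw]
  REPEAT 3 [
    -- iteration 1/3 --
    LT 270: heading 18 -> 288
    FD 14: (59.292,59.386) -> (63.618,46.071) [heading=288, draw]
    LT 287: heading 288 -> 215
    -- iteration 2/3 --
    LT 270: heading 215 -> 125
    FD 14: (63.618,46.071) -> (55.588,57.539) [heading=125, draw]
    LT 287: heading 125 -> 52
    -- iteration 3/3 --
    LT 270: heading 52 -> 322
    FD 14: (55.588,57.539) -> (66.62,48.92) [heading=322, draw]
    LT 287: heading 322 -> 249
  ]
]
LT 90: heading 249 -> 339
PU: pen up
BK 3: (66.62,48.92) -> (63.819,49.995) [heading=339, move]
FD 5: (63.819,49.995) -> (68.487,48.203) [heading=339, move]
Final: pos=(68.487,48.203), heading=339, 23 segment(s) drawn

Segment endpoints: x in {1, 15.142, 27.163, 36.749, 37.77, 40.271, 40.515, 42.012, 44.374, 45.977, 48.49, 49.45, 51.36, 51.912, 53.522, 55.588, 59.292, 61.811, 63.193, 63.618, 63.82, 64.247, 65.283, 66.62}, y in {10, 24.142, 30.031, 33.299, 33.56, 35.023, 36.163, 39.03, 39.207, 40.924, 46.071, 46.77, 48.92, 48.946, 51.012, 52.665, 53.205, 54.913, 55.059, 57.539, 57.585, 59.386, 60.912}
xmin=1, ymin=10, xmax=66.62, ymax=60.912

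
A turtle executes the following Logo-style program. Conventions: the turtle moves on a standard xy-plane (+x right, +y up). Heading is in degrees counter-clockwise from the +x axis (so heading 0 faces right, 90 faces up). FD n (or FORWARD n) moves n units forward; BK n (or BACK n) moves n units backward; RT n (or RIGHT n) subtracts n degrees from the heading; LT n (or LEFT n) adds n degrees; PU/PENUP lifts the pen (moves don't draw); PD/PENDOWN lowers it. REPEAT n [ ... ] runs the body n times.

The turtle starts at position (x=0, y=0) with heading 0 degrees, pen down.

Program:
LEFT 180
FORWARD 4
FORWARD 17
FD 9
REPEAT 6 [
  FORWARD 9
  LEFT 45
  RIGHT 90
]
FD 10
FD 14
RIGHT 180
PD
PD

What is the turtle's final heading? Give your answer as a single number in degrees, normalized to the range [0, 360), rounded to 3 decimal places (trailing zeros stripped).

Executing turtle program step by step:
Start: pos=(0,0), heading=0, pen down
LT 180: heading 0 -> 180
FD 4: (0,0) -> (-4,0) [heading=180, draw]
FD 17: (-4,0) -> (-21,0) [heading=180, draw]
FD 9: (-21,0) -> (-30,0) [heading=180, draw]
REPEAT 6 [
  -- iteration 1/6 --
  FD 9: (-30,0) -> (-39,0) [heading=180, draw]
  LT 45: heading 180 -> 225
  RT 90: heading 225 -> 135
  -- iteration 2/6 --
  FD 9: (-39,0) -> (-45.364,6.364) [heading=135, draw]
  LT 45: heading 135 -> 180
  RT 90: heading 180 -> 90
  -- iteration 3/6 --
  FD 9: (-45.364,6.364) -> (-45.364,15.364) [heading=90, draw]
  LT 45: heading 90 -> 135
  RT 90: heading 135 -> 45
  -- iteration 4/6 --
  FD 9: (-45.364,15.364) -> (-39,21.728) [heading=45, draw]
  LT 45: heading 45 -> 90
  RT 90: heading 90 -> 0
  -- iteration 5/6 --
  FD 9: (-39,21.728) -> (-30,21.728) [heading=0, draw]
  LT 45: heading 0 -> 45
  RT 90: heading 45 -> 315
  -- iteration 6/6 --
  FD 9: (-30,21.728) -> (-23.636,15.364) [heading=315, draw]
  LT 45: heading 315 -> 0
  RT 90: heading 0 -> 270
]
FD 10: (-23.636,15.364) -> (-23.636,5.364) [heading=270, draw]
FD 14: (-23.636,5.364) -> (-23.636,-8.636) [heading=270, draw]
RT 180: heading 270 -> 90
PD: pen down
PD: pen down
Final: pos=(-23.636,-8.636), heading=90, 11 segment(s) drawn

Answer: 90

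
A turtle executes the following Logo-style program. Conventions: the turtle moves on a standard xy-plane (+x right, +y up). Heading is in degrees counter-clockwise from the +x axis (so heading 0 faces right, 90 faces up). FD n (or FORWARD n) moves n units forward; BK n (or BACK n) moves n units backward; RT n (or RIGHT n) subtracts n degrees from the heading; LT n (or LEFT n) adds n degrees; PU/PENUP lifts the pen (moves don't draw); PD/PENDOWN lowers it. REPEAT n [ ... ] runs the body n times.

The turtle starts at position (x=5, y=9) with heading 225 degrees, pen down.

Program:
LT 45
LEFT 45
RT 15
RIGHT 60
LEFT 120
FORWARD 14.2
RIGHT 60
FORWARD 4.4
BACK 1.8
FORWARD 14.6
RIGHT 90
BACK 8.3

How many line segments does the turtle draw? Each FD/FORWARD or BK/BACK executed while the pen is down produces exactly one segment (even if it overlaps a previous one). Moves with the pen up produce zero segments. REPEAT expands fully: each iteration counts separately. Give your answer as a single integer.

Answer: 5

Derivation:
Executing turtle program step by step:
Start: pos=(5,9), heading=225, pen down
LT 45: heading 225 -> 270
LT 45: heading 270 -> 315
RT 15: heading 315 -> 300
RT 60: heading 300 -> 240
LT 120: heading 240 -> 0
FD 14.2: (5,9) -> (19.2,9) [heading=0, draw]
RT 60: heading 0 -> 300
FD 4.4: (19.2,9) -> (21.4,5.189) [heading=300, draw]
BK 1.8: (21.4,5.189) -> (20.5,6.748) [heading=300, draw]
FD 14.6: (20.5,6.748) -> (27.8,-5.896) [heading=300, draw]
RT 90: heading 300 -> 210
BK 8.3: (27.8,-5.896) -> (34.988,-1.746) [heading=210, draw]
Final: pos=(34.988,-1.746), heading=210, 5 segment(s) drawn
Segments drawn: 5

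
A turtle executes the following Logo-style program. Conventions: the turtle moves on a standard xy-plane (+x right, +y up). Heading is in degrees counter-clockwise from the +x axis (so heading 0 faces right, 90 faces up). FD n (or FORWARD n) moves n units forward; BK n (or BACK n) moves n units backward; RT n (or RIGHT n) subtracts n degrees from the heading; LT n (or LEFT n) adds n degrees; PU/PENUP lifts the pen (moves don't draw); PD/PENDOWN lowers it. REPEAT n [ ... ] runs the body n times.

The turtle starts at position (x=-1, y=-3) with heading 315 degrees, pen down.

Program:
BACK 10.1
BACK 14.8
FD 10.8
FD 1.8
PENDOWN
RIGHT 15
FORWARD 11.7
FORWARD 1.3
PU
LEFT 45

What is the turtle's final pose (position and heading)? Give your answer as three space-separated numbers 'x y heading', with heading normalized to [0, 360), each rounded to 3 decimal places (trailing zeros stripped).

Answer: -3.197 -5.561 345

Derivation:
Executing turtle program step by step:
Start: pos=(-1,-3), heading=315, pen down
BK 10.1: (-1,-3) -> (-8.142,4.142) [heading=315, draw]
BK 14.8: (-8.142,4.142) -> (-18.607,14.607) [heading=315, draw]
FD 10.8: (-18.607,14.607) -> (-10.97,6.97) [heading=315, draw]
FD 1.8: (-10.97,6.97) -> (-9.697,5.697) [heading=315, draw]
PD: pen down
RT 15: heading 315 -> 300
FD 11.7: (-9.697,5.697) -> (-3.847,-4.435) [heading=300, draw]
FD 1.3: (-3.847,-4.435) -> (-3.197,-5.561) [heading=300, draw]
PU: pen up
LT 45: heading 300 -> 345
Final: pos=(-3.197,-5.561), heading=345, 6 segment(s) drawn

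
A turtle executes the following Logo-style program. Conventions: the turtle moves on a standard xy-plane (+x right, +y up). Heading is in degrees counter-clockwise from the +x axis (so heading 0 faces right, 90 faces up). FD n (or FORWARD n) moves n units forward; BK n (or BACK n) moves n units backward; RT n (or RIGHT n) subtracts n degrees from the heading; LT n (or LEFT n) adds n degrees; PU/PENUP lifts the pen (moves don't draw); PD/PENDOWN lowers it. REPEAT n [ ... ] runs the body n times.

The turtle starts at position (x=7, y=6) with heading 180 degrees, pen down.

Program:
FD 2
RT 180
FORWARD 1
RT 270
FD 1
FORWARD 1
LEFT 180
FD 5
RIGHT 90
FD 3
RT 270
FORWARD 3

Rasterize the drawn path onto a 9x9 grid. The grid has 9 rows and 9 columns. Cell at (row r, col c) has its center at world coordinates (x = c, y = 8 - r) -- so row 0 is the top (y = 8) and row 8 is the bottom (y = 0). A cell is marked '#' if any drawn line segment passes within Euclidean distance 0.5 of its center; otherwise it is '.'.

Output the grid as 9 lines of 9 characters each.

Answer: ......#..
......#..
.....###.
......#..
......#..
...####..
...#.....
...#.....
...#.....

Derivation:
Segment 0: (7,6) -> (5,6)
Segment 1: (5,6) -> (6,6)
Segment 2: (6,6) -> (6,7)
Segment 3: (6,7) -> (6,8)
Segment 4: (6,8) -> (6,3)
Segment 5: (6,3) -> (3,3)
Segment 6: (3,3) -> (3,-0)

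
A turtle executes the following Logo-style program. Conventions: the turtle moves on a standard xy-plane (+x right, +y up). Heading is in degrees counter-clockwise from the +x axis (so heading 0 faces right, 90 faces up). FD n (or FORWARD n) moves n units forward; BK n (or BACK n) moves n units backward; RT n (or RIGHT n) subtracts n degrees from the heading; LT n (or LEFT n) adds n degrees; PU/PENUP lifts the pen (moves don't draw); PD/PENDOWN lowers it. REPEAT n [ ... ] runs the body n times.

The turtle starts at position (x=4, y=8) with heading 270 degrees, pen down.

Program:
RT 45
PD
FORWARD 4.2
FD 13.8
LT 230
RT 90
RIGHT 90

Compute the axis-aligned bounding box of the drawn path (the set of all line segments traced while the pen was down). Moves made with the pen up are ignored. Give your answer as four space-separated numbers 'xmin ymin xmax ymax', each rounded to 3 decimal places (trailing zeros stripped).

Answer: -8.728 -4.728 4 8

Derivation:
Executing turtle program step by step:
Start: pos=(4,8), heading=270, pen down
RT 45: heading 270 -> 225
PD: pen down
FD 4.2: (4,8) -> (1.03,5.03) [heading=225, draw]
FD 13.8: (1.03,5.03) -> (-8.728,-4.728) [heading=225, draw]
LT 230: heading 225 -> 95
RT 90: heading 95 -> 5
RT 90: heading 5 -> 275
Final: pos=(-8.728,-4.728), heading=275, 2 segment(s) drawn

Segment endpoints: x in {-8.728, 1.03, 4}, y in {-4.728, 5.03, 8}
xmin=-8.728, ymin=-4.728, xmax=4, ymax=8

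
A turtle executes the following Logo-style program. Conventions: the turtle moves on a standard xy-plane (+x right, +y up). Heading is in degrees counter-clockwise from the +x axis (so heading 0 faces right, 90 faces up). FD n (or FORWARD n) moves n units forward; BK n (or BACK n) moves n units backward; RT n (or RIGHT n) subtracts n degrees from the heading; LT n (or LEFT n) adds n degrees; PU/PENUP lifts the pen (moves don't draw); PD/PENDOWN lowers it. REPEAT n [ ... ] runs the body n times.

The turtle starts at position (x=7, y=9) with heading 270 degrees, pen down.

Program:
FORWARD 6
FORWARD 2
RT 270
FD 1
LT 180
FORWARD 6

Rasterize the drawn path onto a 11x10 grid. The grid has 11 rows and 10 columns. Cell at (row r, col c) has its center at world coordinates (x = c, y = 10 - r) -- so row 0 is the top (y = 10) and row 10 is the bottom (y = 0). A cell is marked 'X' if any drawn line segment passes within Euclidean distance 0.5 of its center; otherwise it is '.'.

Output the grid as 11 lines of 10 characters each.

Answer: ..........
.......X..
.......X..
.......X..
.......X..
.......X..
.......X..
.......X..
.......X..
..XXXXXXX.
..........

Derivation:
Segment 0: (7,9) -> (7,3)
Segment 1: (7,3) -> (7,1)
Segment 2: (7,1) -> (8,1)
Segment 3: (8,1) -> (2,1)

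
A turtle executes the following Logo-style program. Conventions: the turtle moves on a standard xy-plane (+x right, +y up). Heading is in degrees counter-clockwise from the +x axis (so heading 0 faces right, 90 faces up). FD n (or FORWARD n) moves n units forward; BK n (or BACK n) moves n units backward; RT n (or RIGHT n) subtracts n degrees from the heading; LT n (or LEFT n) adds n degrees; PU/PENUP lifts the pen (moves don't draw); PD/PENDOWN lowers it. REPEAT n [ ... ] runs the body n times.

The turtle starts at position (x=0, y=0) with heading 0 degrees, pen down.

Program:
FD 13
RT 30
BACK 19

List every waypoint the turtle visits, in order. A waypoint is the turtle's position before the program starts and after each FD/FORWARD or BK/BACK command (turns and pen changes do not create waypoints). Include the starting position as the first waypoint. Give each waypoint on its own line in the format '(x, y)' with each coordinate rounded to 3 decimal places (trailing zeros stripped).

Answer: (0, 0)
(13, 0)
(-3.454, 9.5)

Derivation:
Executing turtle program step by step:
Start: pos=(0,0), heading=0, pen down
FD 13: (0,0) -> (13,0) [heading=0, draw]
RT 30: heading 0 -> 330
BK 19: (13,0) -> (-3.454,9.5) [heading=330, draw]
Final: pos=(-3.454,9.5), heading=330, 2 segment(s) drawn
Waypoints (3 total):
(0, 0)
(13, 0)
(-3.454, 9.5)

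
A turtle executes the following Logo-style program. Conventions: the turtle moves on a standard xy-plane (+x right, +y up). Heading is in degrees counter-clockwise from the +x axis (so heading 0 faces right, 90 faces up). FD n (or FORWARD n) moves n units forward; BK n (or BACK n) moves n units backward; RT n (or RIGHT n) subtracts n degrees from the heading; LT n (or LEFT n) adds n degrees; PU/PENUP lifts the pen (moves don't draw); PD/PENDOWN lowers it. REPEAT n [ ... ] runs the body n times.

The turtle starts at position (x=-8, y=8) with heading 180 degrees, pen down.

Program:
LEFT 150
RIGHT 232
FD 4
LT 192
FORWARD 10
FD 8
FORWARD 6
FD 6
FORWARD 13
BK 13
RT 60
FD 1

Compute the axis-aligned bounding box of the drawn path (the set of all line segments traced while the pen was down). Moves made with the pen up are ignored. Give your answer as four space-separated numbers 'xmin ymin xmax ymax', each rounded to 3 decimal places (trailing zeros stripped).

Answer: -8.557 -28.446 6.15 11.961

Derivation:
Executing turtle program step by step:
Start: pos=(-8,8), heading=180, pen down
LT 150: heading 180 -> 330
RT 232: heading 330 -> 98
FD 4: (-8,8) -> (-8.557,11.961) [heading=98, draw]
LT 192: heading 98 -> 290
FD 10: (-8.557,11.961) -> (-5.136,2.564) [heading=290, draw]
FD 8: (-5.136,2.564) -> (-2.4,-4.953) [heading=290, draw]
FD 6: (-2.4,-4.953) -> (-0.348,-10.592) [heading=290, draw]
FD 6: (-0.348,-10.592) -> (1.704,-16.23) [heading=290, draw]
FD 13: (1.704,-16.23) -> (6.15,-28.446) [heading=290, draw]
BK 13: (6.15,-28.446) -> (1.704,-16.23) [heading=290, draw]
RT 60: heading 290 -> 230
FD 1: (1.704,-16.23) -> (1.061,-16.996) [heading=230, draw]
Final: pos=(1.061,-16.996), heading=230, 8 segment(s) drawn

Segment endpoints: x in {-8.557, -8, -5.136, -2.4, -0.348, 1.061, 1.704, 6.15}, y in {-28.446, -16.996, -16.23, -10.592, -4.953, 2.564, 8, 11.961}
xmin=-8.557, ymin=-28.446, xmax=6.15, ymax=11.961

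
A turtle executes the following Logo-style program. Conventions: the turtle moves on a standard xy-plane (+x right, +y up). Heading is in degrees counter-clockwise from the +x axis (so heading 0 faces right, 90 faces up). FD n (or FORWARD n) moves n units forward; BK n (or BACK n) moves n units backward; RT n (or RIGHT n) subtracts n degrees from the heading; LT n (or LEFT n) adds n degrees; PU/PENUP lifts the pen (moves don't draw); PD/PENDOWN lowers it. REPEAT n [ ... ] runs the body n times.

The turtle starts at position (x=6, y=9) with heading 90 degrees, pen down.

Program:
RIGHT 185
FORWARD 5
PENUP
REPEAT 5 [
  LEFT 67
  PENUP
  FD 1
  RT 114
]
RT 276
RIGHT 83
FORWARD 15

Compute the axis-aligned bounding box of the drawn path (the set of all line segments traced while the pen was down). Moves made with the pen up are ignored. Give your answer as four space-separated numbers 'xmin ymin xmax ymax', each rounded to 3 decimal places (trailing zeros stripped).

Answer: 5.564 4.019 6 9

Derivation:
Executing turtle program step by step:
Start: pos=(6,9), heading=90, pen down
RT 185: heading 90 -> 265
FD 5: (6,9) -> (5.564,4.019) [heading=265, draw]
PU: pen up
REPEAT 5 [
  -- iteration 1/5 --
  LT 67: heading 265 -> 332
  PU: pen up
  FD 1: (5.564,4.019) -> (6.447,3.55) [heading=332, move]
  RT 114: heading 332 -> 218
  -- iteration 2/5 --
  LT 67: heading 218 -> 285
  PU: pen up
  FD 1: (6.447,3.55) -> (6.706,2.584) [heading=285, move]
  RT 114: heading 285 -> 171
  -- iteration 3/5 --
  LT 67: heading 171 -> 238
  PU: pen up
  FD 1: (6.706,2.584) -> (6.176,1.736) [heading=238, move]
  RT 114: heading 238 -> 124
  -- iteration 4/5 --
  LT 67: heading 124 -> 191
  PU: pen up
  FD 1: (6.176,1.736) -> (5.194,1.545) [heading=191, move]
  RT 114: heading 191 -> 77
  -- iteration 5/5 --
  LT 67: heading 77 -> 144
  PU: pen up
  FD 1: (5.194,1.545) -> (4.385,2.133) [heading=144, move]
  RT 114: heading 144 -> 30
]
RT 276: heading 30 -> 114
RT 83: heading 114 -> 31
FD 15: (4.385,2.133) -> (17.243,9.858) [heading=31, move]
Final: pos=(17.243,9.858), heading=31, 1 segment(s) drawn

Segment endpoints: x in {5.564, 6}, y in {4.019, 9}
xmin=5.564, ymin=4.019, xmax=6, ymax=9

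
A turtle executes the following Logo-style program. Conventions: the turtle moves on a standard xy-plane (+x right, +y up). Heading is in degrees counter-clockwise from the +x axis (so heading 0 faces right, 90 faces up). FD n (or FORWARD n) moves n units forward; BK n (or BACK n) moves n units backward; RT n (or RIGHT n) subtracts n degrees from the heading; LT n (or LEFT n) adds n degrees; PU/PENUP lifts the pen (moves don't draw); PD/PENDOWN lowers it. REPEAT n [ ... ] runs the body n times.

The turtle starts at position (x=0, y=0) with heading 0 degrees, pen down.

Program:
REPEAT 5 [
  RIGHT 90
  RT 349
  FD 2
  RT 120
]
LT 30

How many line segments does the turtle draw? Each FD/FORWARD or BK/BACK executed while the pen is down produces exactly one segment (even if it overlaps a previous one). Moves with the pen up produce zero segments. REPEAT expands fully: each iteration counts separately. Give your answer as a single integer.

Answer: 5

Derivation:
Executing turtle program step by step:
Start: pos=(0,0), heading=0, pen down
REPEAT 5 [
  -- iteration 1/5 --
  RT 90: heading 0 -> 270
  RT 349: heading 270 -> 281
  FD 2: (0,0) -> (0.382,-1.963) [heading=281, draw]
  RT 120: heading 281 -> 161
  -- iteration 2/5 --
  RT 90: heading 161 -> 71
  RT 349: heading 71 -> 82
  FD 2: (0.382,-1.963) -> (0.66,0.017) [heading=82, draw]
  RT 120: heading 82 -> 322
  -- iteration 3/5 --
  RT 90: heading 322 -> 232
  RT 349: heading 232 -> 243
  FD 2: (0.66,0.017) -> (-0.248,-1.765) [heading=243, draw]
  RT 120: heading 243 -> 123
  -- iteration 4/5 --
  RT 90: heading 123 -> 33
  RT 349: heading 33 -> 44
  FD 2: (-0.248,-1.765) -> (1.191,-0.375) [heading=44, draw]
  RT 120: heading 44 -> 284
  -- iteration 5/5 --
  RT 90: heading 284 -> 194
  RT 349: heading 194 -> 205
  FD 2: (1.191,-0.375) -> (-0.622,-1.221) [heading=205, draw]
  RT 120: heading 205 -> 85
]
LT 30: heading 85 -> 115
Final: pos=(-0.622,-1.221), heading=115, 5 segment(s) drawn
Segments drawn: 5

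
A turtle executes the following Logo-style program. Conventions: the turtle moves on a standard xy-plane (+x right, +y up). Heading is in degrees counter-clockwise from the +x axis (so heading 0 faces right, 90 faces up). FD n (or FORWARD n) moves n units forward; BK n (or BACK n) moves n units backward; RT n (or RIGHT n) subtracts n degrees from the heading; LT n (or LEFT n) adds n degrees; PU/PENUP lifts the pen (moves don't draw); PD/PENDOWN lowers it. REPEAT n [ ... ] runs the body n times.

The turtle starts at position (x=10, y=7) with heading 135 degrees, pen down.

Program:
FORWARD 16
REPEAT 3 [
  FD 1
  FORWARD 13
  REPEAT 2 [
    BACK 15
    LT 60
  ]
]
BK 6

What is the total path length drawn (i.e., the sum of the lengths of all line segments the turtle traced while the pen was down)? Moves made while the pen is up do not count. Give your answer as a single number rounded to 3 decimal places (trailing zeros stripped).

Executing turtle program step by step:
Start: pos=(10,7), heading=135, pen down
FD 16: (10,7) -> (-1.314,18.314) [heading=135, draw]
REPEAT 3 [
  -- iteration 1/3 --
  FD 1: (-1.314,18.314) -> (-2.021,19.021) [heading=135, draw]
  FD 13: (-2.021,19.021) -> (-11.213,28.213) [heading=135, draw]
  REPEAT 2 [
    -- iteration 1/2 --
    BK 15: (-11.213,28.213) -> (-0.607,17.607) [heading=135, draw]
    LT 60: heading 135 -> 195
    -- iteration 2/2 --
    BK 15: (-0.607,17.607) -> (13.882,21.489) [heading=195, draw]
    LT 60: heading 195 -> 255
  ]
  -- iteration 2/3 --
  FD 1: (13.882,21.489) -> (13.623,20.523) [heading=255, draw]
  FD 13: (13.623,20.523) -> (10.259,7.966) [heading=255, draw]
  REPEAT 2 [
    -- iteration 1/2 --
    BK 15: (10.259,7.966) -> (14.141,22.455) [heading=255, draw]
    LT 60: heading 255 -> 315
    -- iteration 2/2 --
    BK 15: (14.141,22.455) -> (3.535,33.061) [heading=315, draw]
    LT 60: heading 315 -> 15
  ]
  -- iteration 3/3 --
  FD 1: (3.535,33.061) -> (4.5,33.32) [heading=15, draw]
  FD 13: (4.5,33.32) -> (17.057,36.685) [heading=15, draw]
  REPEAT 2 [
    -- iteration 1/2 --
    BK 15: (17.057,36.685) -> (2.569,32.803) [heading=15, draw]
    LT 60: heading 15 -> 75
    -- iteration 2/2 --
    BK 15: (2.569,32.803) -> (-1.314,18.314) [heading=75, draw]
    LT 60: heading 75 -> 135
  ]
]
BK 6: (-1.314,18.314) -> (2.929,14.071) [heading=135, draw]
Final: pos=(2.929,14.071), heading=135, 14 segment(s) drawn

Segment lengths:
  seg 1: (10,7) -> (-1.314,18.314), length = 16
  seg 2: (-1.314,18.314) -> (-2.021,19.021), length = 1
  seg 3: (-2.021,19.021) -> (-11.213,28.213), length = 13
  seg 4: (-11.213,28.213) -> (-0.607,17.607), length = 15
  seg 5: (-0.607,17.607) -> (13.882,21.489), length = 15
  seg 6: (13.882,21.489) -> (13.623,20.523), length = 1
  seg 7: (13.623,20.523) -> (10.259,7.966), length = 13
  seg 8: (10.259,7.966) -> (14.141,22.455), length = 15
  seg 9: (14.141,22.455) -> (3.535,33.061), length = 15
  seg 10: (3.535,33.061) -> (4.5,33.32), length = 1
  seg 11: (4.5,33.32) -> (17.057,36.685), length = 13
  seg 12: (17.057,36.685) -> (2.569,32.803), length = 15
  seg 13: (2.569,32.803) -> (-1.314,18.314), length = 15
  seg 14: (-1.314,18.314) -> (2.929,14.071), length = 6
Total = 154

Answer: 154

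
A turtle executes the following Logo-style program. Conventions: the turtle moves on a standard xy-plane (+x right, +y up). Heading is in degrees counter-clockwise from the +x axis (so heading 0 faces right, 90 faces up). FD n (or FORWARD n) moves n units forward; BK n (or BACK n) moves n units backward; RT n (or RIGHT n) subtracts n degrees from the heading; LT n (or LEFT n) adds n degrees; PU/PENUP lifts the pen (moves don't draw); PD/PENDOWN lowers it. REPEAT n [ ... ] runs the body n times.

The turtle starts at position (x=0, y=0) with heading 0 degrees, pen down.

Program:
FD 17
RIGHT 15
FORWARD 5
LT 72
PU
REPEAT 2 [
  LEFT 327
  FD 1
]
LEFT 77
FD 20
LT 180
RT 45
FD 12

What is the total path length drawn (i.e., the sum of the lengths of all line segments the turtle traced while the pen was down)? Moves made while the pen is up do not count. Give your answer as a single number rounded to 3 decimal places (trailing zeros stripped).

Answer: 22

Derivation:
Executing turtle program step by step:
Start: pos=(0,0), heading=0, pen down
FD 17: (0,0) -> (17,0) [heading=0, draw]
RT 15: heading 0 -> 345
FD 5: (17,0) -> (21.83,-1.294) [heading=345, draw]
LT 72: heading 345 -> 57
PU: pen up
REPEAT 2 [
  -- iteration 1/2 --
  LT 327: heading 57 -> 24
  FD 1: (21.83,-1.294) -> (22.743,-0.887) [heading=24, move]
  -- iteration 2/2 --
  LT 327: heading 24 -> 351
  FD 1: (22.743,-0.887) -> (23.731,-1.044) [heading=351, move]
]
LT 77: heading 351 -> 68
FD 20: (23.731,-1.044) -> (31.223,17.5) [heading=68, move]
LT 180: heading 68 -> 248
RT 45: heading 248 -> 203
FD 12: (31.223,17.5) -> (20.177,12.811) [heading=203, move]
Final: pos=(20.177,12.811), heading=203, 2 segment(s) drawn

Segment lengths:
  seg 1: (0,0) -> (17,0), length = 17
  seg 2: (17,0) -> (21.83,-1.294), length = 5
Total = 22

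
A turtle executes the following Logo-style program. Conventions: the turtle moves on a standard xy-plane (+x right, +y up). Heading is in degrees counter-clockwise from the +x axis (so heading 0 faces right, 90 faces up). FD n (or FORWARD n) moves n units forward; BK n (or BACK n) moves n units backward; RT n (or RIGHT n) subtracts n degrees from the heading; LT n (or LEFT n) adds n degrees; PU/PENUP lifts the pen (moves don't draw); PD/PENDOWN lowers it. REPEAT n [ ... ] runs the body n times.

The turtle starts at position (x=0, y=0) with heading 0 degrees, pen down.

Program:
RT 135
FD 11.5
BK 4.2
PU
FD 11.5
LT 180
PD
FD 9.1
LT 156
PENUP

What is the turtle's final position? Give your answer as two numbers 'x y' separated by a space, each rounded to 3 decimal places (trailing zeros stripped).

Answer: -6.859 -6.859

Derivation:
Executing turtle program step by step:
Start: pos=(0,0), heading=0, pen down
RT 135: heading 0 -> 225
FD 11.5: (0,0) -> (-8.132,-8.132) [heading=225, draw]
BK 4.2: (-8.132,-8.132) -> (-5.162,-5.162) [heading=225, draw]
PU: pen up
FD 11.5: (-5.162,-5.162) -> (-13.294,-13.294) [heading=225, move]
LT 180: heading 225 -> 45
PD: pen down
FD 9.1: (-13.294,-13.294) -> (-6.859,-6.859) [heading=45, draw]
LT 156: heading 45 -> 201
PU: pen up
Final: pos=(-6.859,-6.859), heading=201, 3 segment(s) drawn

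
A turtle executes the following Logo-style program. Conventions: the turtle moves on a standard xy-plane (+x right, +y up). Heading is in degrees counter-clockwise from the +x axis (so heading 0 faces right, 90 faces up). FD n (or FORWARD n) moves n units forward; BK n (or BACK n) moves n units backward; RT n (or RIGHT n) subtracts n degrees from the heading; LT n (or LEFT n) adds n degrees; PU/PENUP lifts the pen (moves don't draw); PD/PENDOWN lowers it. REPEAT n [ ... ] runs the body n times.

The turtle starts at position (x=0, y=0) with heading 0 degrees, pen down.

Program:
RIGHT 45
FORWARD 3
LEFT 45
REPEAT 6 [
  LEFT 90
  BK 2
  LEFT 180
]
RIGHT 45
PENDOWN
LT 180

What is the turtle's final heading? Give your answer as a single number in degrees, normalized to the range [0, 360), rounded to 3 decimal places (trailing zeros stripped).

Answer: 315

Derivation:
Executing turtle program step by step:
Start: pos=(0,0), heading=0, pen down
RT 45: heading 0 -> 315
FD 3: (0,0) -> (2.121,-2.121) [heading=315, draw]
LT 45: heading 315 -> 0
REPEAT 6 [
  -- iteration 1/6 --
  LT 90: heading 0 -> 90
  BK 2: (2.121,-2.121) -> (2.121,-4.121) [heading=90, draw]
  LT 180: heading 90 -> 270
  -- iteration 2/6 --
  LT 90: heading 270 -> 0
  BK 2: (2.121,-4.121) -> (0.121,-4.121) [heading=0, draw]
  LT 180: heading 0 -> 180
  -- iteration 3/6 --
  LT 90: heading 180 -> 270
  BK 2: (0.121,-4.121) -> (0.121,-2.121) [heading=270, draw]
  LT 180: heading 270 -> 90
  -- iteration 4/6 --
  LT 90: heading 90 -> 180
  BK 2: (0.121,-2.121) -> (2.121,-2.121) [heading=180, draw]
  LT 180: heading 180 -> 0
  -- iteration 5/6 --
  LT 90: heading 0 -> 90
  BK 2: (2.121,-2.121) -> (2.121,-4.121) [heading=90, draw]
  LT 180: heading 90 -> 270
  -- iteration 6/6 --
  LT 90: heading 270 -> 0
  BK 2: (2.121,-4.121) -> (0.121,-4.121) [heading=0, draw]
  LT 180: heading 0 -> 180
]
RT 45: heading 180 -> 135
PD: pen down
LT 180: heading 135 -> 315
Final: pos=(0.121,-4.121), heading=315, 7 segment(s) drawn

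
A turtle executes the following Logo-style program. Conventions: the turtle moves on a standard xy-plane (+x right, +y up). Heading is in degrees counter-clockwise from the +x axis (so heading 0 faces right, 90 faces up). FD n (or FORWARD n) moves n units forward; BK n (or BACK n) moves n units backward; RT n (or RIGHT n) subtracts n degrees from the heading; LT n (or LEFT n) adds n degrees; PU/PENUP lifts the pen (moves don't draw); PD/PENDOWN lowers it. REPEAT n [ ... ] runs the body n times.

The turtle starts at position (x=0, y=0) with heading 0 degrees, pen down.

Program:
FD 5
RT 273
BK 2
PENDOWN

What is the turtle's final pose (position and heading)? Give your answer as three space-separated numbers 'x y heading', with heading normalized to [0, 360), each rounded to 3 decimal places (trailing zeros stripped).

Answer: 4.895 -1.997 87

Derivation:
Executing turtle program step by step:
Start: pos=(0,0), heading=0, pen down
FD 5: (0,0) -> (5,0) [heading=0, draw]
RT 273: heading 0 -> 87
BK 2: (5,0) -> (4.895,-1.997) [heading=87, draw]
PD: pen down
Final: pos=(4.895,-1.997), heading=87, 2 segment(s) drawn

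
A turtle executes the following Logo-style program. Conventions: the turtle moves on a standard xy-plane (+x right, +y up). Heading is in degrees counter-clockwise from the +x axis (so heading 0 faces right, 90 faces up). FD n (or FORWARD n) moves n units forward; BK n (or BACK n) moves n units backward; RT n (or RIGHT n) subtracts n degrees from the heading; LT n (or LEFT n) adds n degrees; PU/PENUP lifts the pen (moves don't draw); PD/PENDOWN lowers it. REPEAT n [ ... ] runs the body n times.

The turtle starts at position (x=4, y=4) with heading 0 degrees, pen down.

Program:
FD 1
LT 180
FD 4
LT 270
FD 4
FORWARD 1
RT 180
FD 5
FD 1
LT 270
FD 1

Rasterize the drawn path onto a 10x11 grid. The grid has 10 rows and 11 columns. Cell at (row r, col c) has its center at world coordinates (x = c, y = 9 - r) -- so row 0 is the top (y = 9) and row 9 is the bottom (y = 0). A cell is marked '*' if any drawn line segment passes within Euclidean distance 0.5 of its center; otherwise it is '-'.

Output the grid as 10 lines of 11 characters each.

Segment 0: (4,4) -> (5,4)
Segment 1: (5,4) -> (1,4)
Segment 2: (1,4) -> (1,8)
Segment 3: (1,8) -> (1,9)
Segment 4: (1,9) -> (1,4)
Segment 5: (1,4) -> (1,3)
Segment 6: (1,3) -> (0,3)

Answer: -*---------
-*---------
-*---------
-*---------
-*---------
-*****-----
**---------
-----------
-----------
-----------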